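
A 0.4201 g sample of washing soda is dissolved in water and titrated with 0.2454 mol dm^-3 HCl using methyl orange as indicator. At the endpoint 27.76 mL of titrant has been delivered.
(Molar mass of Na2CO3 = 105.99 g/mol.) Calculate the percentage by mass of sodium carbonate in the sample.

85.94 %

Na2CO3 + 2 HCl → 2 NaCl + H2O + CO2
n(HCl) = 0.02776 L × 0.2454 mol/L = 6.812 × 10^-3 mol
From the 1:2 ratio, n(Na2CO3) = 1/2 × 6.812 × 10^-3 = 3.406 × 10^-3 mol
mass of Na2CO3 = 3.406 × 10^-3 × 105.99 g/mol = 0.3610 g
% Na2CO3 = 0.3610 / 0.4201 × 100 = 85.94 %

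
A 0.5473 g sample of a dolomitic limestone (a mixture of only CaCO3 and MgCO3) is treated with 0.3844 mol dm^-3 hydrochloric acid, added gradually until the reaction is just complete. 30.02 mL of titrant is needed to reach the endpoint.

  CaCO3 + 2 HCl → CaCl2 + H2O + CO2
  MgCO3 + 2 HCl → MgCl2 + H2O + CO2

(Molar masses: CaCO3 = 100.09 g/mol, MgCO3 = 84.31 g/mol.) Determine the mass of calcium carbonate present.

0.3859 g

n(HCl) = 0.03002 × 0.3844 = 0.01154 mol
Let x = n(CaCO3), y = n(MgCO3).
Titrant: 2x + 2y = 0.01154;  mass: 100.09x + 84.31y = 0.5473
Solving, x = 3.856 × 10^-3 mol, y = 1.914 × 10^-3 mol
mass of CaCO3 = 3.856 × 10^-3 × 100.09 = 0.3859 g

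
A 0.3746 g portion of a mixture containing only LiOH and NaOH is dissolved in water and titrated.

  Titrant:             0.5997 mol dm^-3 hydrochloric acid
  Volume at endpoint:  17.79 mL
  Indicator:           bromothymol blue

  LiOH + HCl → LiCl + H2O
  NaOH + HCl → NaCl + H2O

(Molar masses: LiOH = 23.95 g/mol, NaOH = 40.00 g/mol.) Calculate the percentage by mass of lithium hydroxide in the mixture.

n(HCl) = 0.01779 × 0.5997 = 0.01067 mol
Let x = n(LiOH), y = n(NaOH).
Titrant: 1x + 1y = 0.01067;  mass: 23.95x + 40.00y = 0.3746
Solving, x = 3.249 × 10^-3 mol, y = 7.420 × 10^-3 mol
mass of LiOH = 3.249 × 10^-3 × 23.95 = 0.07781 g
% LiOH = 0.07781 / 0.3746 × 100 = 20.77 %

20.77 %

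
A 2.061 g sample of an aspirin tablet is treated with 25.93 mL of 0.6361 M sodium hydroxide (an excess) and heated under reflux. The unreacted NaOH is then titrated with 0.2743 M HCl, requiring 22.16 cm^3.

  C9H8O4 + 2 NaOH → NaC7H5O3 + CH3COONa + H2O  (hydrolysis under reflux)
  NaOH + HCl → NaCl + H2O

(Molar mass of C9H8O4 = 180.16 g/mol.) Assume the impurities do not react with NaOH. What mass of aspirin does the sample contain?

0.9382 g

n(NaOH) added = 0.02593 × 0.6361 = 0.01649 mol
n(HCl) used in back-titration = 0.02216 × 0.2743 = 6.078 × 10^-3 mol
n(NaOH) left over = 6.078 × 10^-3 mol (1:1 ratio)
n(NaOH) consumed by analyte = 0.01649 − 6.078 × 10^-3 = 0.01042 mol
From the 1:2 ratio, n(C9H8O4) = 1/2 × 0.01042 = 5.208 × 10^-3 mol
mass of C9H8O4 = 5.208 × 10^-3 × 180.16 = 0.9382 g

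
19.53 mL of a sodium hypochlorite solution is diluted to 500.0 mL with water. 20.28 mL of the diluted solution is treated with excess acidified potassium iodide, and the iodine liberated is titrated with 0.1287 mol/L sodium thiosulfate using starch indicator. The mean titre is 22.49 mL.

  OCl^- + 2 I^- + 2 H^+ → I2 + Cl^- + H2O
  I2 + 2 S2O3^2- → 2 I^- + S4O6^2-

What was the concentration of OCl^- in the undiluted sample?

n(S2O3^2-) = 0.02249 × 0.1287 = 2.894 × 10^-3 mol
n(I2) = n(S2O3^2-)/2 = 1.447 × 10^-3 mol
n(OCl^-) in the aliquot = 1.447 × 10^-3 mol (1:1 ratio)
[OCl^-]_dilute = 1.447 × 10^-3 / 0.02028 = 0.07136 mol/L
[OCl^-]_original = 0.07136 × 500.0/19.53 = 1.827 mol/L

1.827 mol/L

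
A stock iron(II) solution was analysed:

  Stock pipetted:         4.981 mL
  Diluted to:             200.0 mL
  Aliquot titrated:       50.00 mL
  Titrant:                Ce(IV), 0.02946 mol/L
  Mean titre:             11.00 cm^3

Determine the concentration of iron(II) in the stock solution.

Ce^4+ + Fe^2+ → Ce^3+ + Fe^3+
n(Ce4+) = 0.01100 × 0.02946 = 3.241 × 10^-4 mol
n(Fe2+) in the aliquot = 3.241 × 10^-4 mol (1:1 ratio)
[Fe2+]_dilute = 3.241 × 10^-4 / 0.05000 = 0.006481 mol/L
Dilution factor = 200.0 / 4.981 = 40.15
[Fe2+]_stock = 0.006481 × 40.15 = 0.2602 mol/L

0.2602 mol/L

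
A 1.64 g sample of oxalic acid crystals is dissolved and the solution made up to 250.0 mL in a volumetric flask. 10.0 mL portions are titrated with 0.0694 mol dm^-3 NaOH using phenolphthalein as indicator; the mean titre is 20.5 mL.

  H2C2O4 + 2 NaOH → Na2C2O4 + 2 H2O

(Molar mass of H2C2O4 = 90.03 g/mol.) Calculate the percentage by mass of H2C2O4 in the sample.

n(NaOH) per titration = 0.0205 × 0.0694 = 1.42 × 10^-3 mol
From the 1:2 ratio, n(H2C2O4) in each aliquot = 1/2 × 1.42 × 10^-3 = 7.11 × 10^-4 mol
n(H2C2O4) in the whole flask = 7.11 × 10^-4 × 250.0/10.0 = 0.0178 mol
mass of H2C2O4 = 0.0178 × 90.03 = 1.60 g
% H2C2O4 = 1.60 / 1.64 × 100 = 97.6 %

97.6 %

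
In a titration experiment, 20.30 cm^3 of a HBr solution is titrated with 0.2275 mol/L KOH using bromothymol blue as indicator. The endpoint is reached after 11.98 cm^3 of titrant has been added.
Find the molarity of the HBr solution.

0.1343 mol/L

HBr + KOH → KBr + H2O
n(KOH) = 0.01198 L × 0.2275 mol/L = 2.725 × 10^-3 mol
n(HBr) = 2.725 × 10^-3 mol (1:1 mole ratio)
[HBr] = 2.725 × 10^-3 mol / 0.02030 L = 0.1343 mol/L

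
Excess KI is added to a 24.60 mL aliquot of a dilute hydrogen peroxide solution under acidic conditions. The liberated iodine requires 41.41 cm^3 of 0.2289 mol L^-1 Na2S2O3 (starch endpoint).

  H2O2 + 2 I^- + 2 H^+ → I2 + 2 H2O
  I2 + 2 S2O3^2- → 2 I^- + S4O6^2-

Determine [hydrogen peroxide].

0.1927 mol/L

n(S2O3^2-) = 0.04141 × 0.2289 = 9.479 × 10^-3 mol
n(I2) = n(S2O3^2-)/2 = 4.739 × 10^-3 mol
n(H2O2) in the aliquot = 4.739 × 10^-3 mol (1:1 ratio)
[H2O2] = 4.739 × 10^-3 / 0.02460 = 0.1927 mol/L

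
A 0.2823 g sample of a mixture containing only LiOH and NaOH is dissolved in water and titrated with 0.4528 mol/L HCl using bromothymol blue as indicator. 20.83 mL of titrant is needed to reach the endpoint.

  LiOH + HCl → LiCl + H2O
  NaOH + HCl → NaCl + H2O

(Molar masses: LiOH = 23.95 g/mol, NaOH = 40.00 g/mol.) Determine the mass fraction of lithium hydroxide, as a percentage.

n(HCl) = 0.02083 × 0.4528 = 9.432 × 10^-3 mol
Let x = n(LiOH), y = n(NaOH).
Titrant: 1x + 1y = 9.432 × 10^-3;  mass: 23.95x + 40.00y = 0.2823
Solving, x = 5.917 × 10^-3 mol, y = 3.515 × 10^-3 mol
mass of LiOH = 5.917 × 10^-3 × 23.95 = 0.1417 g
% LiOH = 0.1417 / 0.2823 × 100 = 50.20 %

50.20 %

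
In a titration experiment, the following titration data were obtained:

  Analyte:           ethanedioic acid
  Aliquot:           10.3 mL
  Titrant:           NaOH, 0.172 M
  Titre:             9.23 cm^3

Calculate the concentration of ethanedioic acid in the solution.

H2C2O4 + 2 NaOH → Na2C2O4 + 2 H2O
n(NaOH) = 0.00923 L × 0.172 mol/L = 1.59 × 10^-3 mol
From the 1:2 mole ratio, n(H2C2O4) = 1/2 × 1.59 × 10^-3 = 7.94 × 10^-4 mol
[H2C2O4] = 7.94 × 10^-4 mol / 0.0103 L = 0.0771 mol/L

0.0771 M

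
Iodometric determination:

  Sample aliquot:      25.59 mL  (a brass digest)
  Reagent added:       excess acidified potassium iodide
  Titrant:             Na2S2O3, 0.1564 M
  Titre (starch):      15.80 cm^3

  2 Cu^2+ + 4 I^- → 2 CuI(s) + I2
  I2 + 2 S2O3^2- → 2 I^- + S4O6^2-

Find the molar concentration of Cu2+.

0.09657 M

n(S2O3^2-) = 0.01580 × 0.1564 = 2.471 × 10^-3 mol
n(I2) = n(S2O3^2-)/2 = 1.236 × 10^-3 mol
From the 2:1 ratio, n(Cu2+) in the aliquot = 2/1 × 1.236 × 10^-3 = 2.471 × 10^-3 mol
[Cu2+] = 2.471 × 10^-3 / 0.02559 = 0.09657 mol/L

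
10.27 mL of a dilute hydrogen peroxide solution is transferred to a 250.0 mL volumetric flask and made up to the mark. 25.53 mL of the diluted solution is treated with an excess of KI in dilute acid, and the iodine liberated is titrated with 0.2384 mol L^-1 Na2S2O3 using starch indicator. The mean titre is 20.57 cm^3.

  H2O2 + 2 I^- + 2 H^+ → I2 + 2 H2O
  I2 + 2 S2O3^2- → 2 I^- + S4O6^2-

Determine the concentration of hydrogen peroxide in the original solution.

n(S2O3^2-) = 0.02057 × 0.2384 = 4.904 × 10^-3 mol
n(I2) = n(S2O3^2-)/2 = 2.452 × 10^-3 mol
n(H2O2) in the aliquot = 2.452 × 10^-3 mol (1:1 ratio)
[H2O2]_dilute = 2.452 × 10^-3 / 0.02553 = 0.09604 mol/L
[H2O2]_original = 0.09604 × 250.0/10.27 = 2.338 mol/L

2.338 mol/L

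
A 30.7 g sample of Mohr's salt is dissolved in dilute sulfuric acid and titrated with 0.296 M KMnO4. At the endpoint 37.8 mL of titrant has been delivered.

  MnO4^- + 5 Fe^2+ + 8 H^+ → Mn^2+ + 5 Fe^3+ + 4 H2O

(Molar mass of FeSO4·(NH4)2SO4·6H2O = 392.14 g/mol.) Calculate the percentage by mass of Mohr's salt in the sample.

n(KMnO4) = 0.0378 L × 0.296 mol/L = 0.0112 mol
From the 5:1 ratio, n(FeSO4·(NH4)2SO4·6H2O) = 5/1 × 0.0112 = 0.0559 mol
mass of FeSO4·(NH4)2SO4·6H2O = 0.0559 × 392.14 g/mol = 21.9 g
% FeSO4·(NH4)2SO4·6H2O = 21.9 / 30.7 × 100 = 71.5 %

71.5 %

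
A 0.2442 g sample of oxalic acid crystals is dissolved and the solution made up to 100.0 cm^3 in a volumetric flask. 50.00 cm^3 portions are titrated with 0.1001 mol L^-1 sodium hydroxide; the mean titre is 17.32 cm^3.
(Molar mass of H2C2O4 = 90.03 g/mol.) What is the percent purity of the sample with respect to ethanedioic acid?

H2C2O4 + 2 NaOH → Na2C2O4 + 2 H2O
n(NaOH) per titration = 0.01732 × 0.1001 = 1.734 × 10^-3 mol
From the 1:2 ratio, n(H2C2O4) in each aliquot = 1/2 × 1.734 × 10^-3 = 8.669 × 10^-4 mol
n(H2C2O4) in the whole flask = 8.669 × 10^-4 × 100.0/50.00 = 1.734 × 10^-3 mol
mass of H2C2O4 = 1.734 × 10^-3 × 90.03 = 0.1561 g
% H2C2O4 = 0.1561 / 0.2442 × 100 = 63.92 %

63.92 %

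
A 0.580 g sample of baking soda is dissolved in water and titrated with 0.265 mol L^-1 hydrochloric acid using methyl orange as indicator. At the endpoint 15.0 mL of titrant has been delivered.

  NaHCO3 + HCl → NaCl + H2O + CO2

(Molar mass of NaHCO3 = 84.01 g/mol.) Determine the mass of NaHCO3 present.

n(HCl) = 0.0150 L × 0.265 mol/L = 3.98 × 10^-3 mol
n(NaHCO3) = 3.98 × 10^-3 mol (1:1 ratio)
mass of NaHCO3 = 3.98 × 10^-3 × 84.01 g/mol = 0.334 g

0.334 g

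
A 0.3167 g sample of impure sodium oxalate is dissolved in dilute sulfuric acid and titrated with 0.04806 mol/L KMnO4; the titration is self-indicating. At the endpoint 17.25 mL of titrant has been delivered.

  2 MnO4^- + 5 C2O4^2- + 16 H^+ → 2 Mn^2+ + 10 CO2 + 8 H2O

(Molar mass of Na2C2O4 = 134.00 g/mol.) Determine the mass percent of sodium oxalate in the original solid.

87.69 %

n(KMnO4) = 0.01725 L × 0.04806 mol/L = 8.290 × 10^-4 mol
From the 5:2 ratio, n(Na2C2O4) = 5/2 × 8.290 × 10^-4 = 2.073 × 10^-3 mol
mass of Na2C2O4 = 2.073 × 10^-3 × 134.00 g/mol = 0.2777 g
% Na2C2O4 = 0.2777 / 0.3167 × 100 = 87.69 %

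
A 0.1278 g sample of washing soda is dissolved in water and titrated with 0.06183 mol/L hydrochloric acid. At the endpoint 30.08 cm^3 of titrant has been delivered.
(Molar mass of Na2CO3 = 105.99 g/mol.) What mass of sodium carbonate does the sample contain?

Na2CO3 + 2 HCl → 2 NaCl + H2O + CO2
n(HCl) = 0.03008 L × 0.06183 mol/L = 1.860 × 10^-3 mol
From the 1:2 ratio, n(Na2CO3) = 1/2 × 1.860 × 10^-3 = 9.299 × 10^-4 mol
mass of Na2CO3 = 9.299 × 10^-4 × 105.99 g/mol = 0.09856 g

0.09856 g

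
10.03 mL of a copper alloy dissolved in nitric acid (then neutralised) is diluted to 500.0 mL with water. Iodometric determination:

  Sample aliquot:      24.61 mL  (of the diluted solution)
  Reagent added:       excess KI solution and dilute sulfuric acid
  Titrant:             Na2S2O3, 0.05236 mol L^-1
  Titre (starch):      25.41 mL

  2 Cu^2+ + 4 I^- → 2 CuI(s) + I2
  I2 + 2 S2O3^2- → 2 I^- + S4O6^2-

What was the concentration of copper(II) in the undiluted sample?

n(S2O3^2-) = 0.02541 × 0.05236 = 1.330 × 10^-3 mol
n(I2) = n(S2O3^2-)/2 = 6.652 × 10^-4 mol
From the 2:1 ratio, n(Cu2+) in the aliquot = 2/1 × 6.652 × 10^-4 = 1.330 × 10^-3 mol
[Cu2+]_dilute = 1.330 × 10^-3 / 0.02461 = 0.05406 mol/L
[Cu2+]_original = 0.05406 × 500.0/10.03 = 2.695 mol/L

2.695 mol/L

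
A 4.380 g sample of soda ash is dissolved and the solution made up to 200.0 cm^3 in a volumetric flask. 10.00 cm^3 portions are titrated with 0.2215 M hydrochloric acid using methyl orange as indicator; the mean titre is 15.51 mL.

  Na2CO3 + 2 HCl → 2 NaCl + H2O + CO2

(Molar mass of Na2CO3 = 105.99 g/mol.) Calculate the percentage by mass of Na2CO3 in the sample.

83.13 %

n(HCl) per titration = 0.01551 × 0.2215 = 3.435 × 10^-3 mol
From the 1:2 ratio, n(Na2CO3) in each aliquot = 1/2 × 3.435 × 10^-3 = 1.718 × 10^-3 mol
n(Na2CO3) in the whole flask = 1.718 × 10^-3 × 200.0/10.00 = 0.03435 mol
mass of Na2CO3 = 0.03435 × 105.99 = 3.641 g
% Na2CO3 = 3.641 / 4.380 × 100 = 83.13 %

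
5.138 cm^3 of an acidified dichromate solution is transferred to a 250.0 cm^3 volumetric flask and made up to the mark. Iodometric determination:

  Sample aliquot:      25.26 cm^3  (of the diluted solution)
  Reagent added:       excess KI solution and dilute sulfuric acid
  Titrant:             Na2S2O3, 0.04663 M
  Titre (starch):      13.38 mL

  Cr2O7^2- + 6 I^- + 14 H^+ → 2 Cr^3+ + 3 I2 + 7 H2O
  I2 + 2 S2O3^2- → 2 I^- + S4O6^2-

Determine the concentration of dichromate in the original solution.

0.2003 M

n(S2O3^2-) = 0.01338 × 0.04663 = 6.239 × 10^-4 mol
n(I2) = n(S2O3^2-)/2 = 3.120 × 10^-4 mol
From the 1:3 ratio, n(Cr2O7^2-) in the aliquot = 1/3 × 3.120 × 10^-4 = 1.040 × 10^-4 mol
[Cr2O7^2-]_dilute = 1.040 × 10^-4 / 0.02526 = 0.004117 mol/L
[Cr2O7^2-]_original = 0.004117 × 250.0/5.138 = 0.2003 mol/L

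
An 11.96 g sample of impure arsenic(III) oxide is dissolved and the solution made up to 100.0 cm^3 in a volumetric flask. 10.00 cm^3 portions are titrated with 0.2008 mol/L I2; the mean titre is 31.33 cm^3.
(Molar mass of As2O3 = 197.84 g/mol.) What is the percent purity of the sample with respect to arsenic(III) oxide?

52.03 %

As2O3 + 2 I2 + 2 H2O → As2O5 + 4 HI
n(I2) per titration = 0.03133 × 0.2008 = 6.291 × 10^-3 mol
From the 1:2 ratio, n(As2O3) in each aliquot = 1/2 × 6.291 × 10^-3 = 3.146 × 10^-3 mol
n(As2O3) in the whole flask = 3.146 × 10^-3 × 100.0/10.00 = 0.03146 mol
mass of As2O3 = 0.03146 × 197.84 = 6.223 g
% As2O3 = 6.223 / 11.96 × 100 = 52.03 %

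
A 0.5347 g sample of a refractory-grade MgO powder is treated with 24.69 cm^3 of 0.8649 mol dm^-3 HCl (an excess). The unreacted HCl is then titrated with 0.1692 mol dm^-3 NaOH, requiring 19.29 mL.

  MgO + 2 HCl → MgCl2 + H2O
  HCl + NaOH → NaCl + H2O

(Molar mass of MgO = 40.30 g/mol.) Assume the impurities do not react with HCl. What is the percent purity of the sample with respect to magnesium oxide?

n(HCl) added = 0.02469 × 0.8649 = 0.02135 mol
n(NaOH) used in back-titration = 0.01929 × 0.1692 = 3.264 × 10^-3 mol
n(HCl) left over = 3.264 × 10^-3 mol (1:1 ratio)
n(HCl) consumed by analyte = 0.02135 − 3.264 × 10^-3 = 0.01809 mol
From the 1:2 ratio, n(MgO) = 1/2 × 0.01809 = 9.045 × 10^-3 mol
mass of MgO = 9.045 × 10^-3 × 40.30 = 0.3645 g
% MgO = 0.3645 / 0.5347 × 100 = 68.17 %

68.17 %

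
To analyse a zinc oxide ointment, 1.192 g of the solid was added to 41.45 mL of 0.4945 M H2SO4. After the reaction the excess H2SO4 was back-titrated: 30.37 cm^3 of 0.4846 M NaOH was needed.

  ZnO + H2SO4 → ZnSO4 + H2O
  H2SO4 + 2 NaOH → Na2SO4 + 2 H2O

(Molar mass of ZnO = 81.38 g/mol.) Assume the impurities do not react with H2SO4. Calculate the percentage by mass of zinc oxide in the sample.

89.70 %

n(H2SO4) added = 0.04145 × 0.4945 = 0.02050 mol
n(NaOH) used in back-titration = 0.03037 × 0.4846 = 0.01472 mol
From the 1:2 ratio, n(H2SO4) left over = 1/2 × 0.01472 = 7.359 × 10^-3 mol
n(H2SO4) consumed by analyte = 0.02050 − 7.359 × 10^-3 = 0.01314 mol
n(ZnO) = 0.01314 mol (1:1 ratio)
mass of ZnO = 0.01314 × 81.38 = 1.069 g
% ZnO = 1.069 / 1.192 × 100 = 89.70 %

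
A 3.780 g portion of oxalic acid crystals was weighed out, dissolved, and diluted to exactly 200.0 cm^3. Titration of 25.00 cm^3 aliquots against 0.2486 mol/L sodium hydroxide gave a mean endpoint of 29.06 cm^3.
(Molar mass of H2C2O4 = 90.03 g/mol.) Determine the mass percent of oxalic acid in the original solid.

H2C2O4 + 2 NaOH → Na2C2O4 + 2 H2O
n(NaOH) per titration = 0.02906 × 0.2486 = 7.224 × 10^-3 mol
From the 1:2 ratio, n(H2C2O4) in each aliquot = 1/2 × 7.224 × 10^-3 = 3.612 × 10^-3 mol
n(H2C2O4) in the whole flask = 3.612 × 10^-3 × 200.0/25.00 = 0.02890 mol
mass of H2C2O4 = 0.02890 × 90.03 = 2.602 g
% H2C2O4 = 2.602 / 3.780 × 100 = 68.83 %

68.83 %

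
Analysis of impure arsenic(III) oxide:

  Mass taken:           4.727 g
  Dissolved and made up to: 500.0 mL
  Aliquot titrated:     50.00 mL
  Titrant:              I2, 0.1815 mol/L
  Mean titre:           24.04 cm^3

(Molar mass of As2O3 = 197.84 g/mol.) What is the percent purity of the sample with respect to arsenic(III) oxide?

91.31 %

As2O3 + 2 I2 + 2 H2O → As2O5 + 4 HI
n(I2) per titration = 0.02404 × 0.1815 = 4.363 × 10^-3 mol
From the 1:2 ratio, n(As2O3) in each aliquot = 1/2 × 4.363 × 10^-3 = 2.182 × 10^-3 mol
n(As2O3) in the whole flask = 2.182 × 10^-3 × 500.0/50.00 = 0.02182 mol
mass of As2O3 = 0.02182 × 197.84 = 4.316 g
% As2O3 = 4.316 / 4.727 × 100 = 91.31 %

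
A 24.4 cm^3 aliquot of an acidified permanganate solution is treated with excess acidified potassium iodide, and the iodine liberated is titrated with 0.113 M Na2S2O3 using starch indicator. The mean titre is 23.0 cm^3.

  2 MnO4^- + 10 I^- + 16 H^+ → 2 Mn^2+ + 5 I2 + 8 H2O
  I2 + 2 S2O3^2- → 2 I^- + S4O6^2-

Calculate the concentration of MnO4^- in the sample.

n(S2O3^2-) = 0.0230 × 0.113 = 2.60 × 10^-3 mol
n(I2) = n(S2O3^2-)/2 = 1.30 × 10^-3 mol
From the 2:5 ratio, n(MnO4^-) in the aliquot = 2/5 × 1.30 × 10^-3 = 5.20 × 10^-4 mol
[MnO4^-] = 5.20 × 10^-4 / 0.0244 = 0.0213 mol/L

0.0213 M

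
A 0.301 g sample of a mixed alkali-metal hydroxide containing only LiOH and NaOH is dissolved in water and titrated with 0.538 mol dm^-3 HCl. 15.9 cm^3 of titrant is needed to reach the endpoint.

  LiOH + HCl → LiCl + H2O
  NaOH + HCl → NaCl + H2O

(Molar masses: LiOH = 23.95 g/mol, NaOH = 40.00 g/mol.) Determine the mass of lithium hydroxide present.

0.0614 g

n(HCl) = 0.0159 × 0.538 = 8.55 × 10^-3 mol
Let x = n(LiOH), y = n(NaOH).
Titrant: 1x + 1y = 8.55 × 10^-3;  mass: 23.95x + 40.00y = 0.301
Solving, x = 2.56 × 10^-3 mol, y = 5.99 × 10^-3 mol
mass of LiOH = 2.56 × 10^-3 × 23.95 = 0.0614 g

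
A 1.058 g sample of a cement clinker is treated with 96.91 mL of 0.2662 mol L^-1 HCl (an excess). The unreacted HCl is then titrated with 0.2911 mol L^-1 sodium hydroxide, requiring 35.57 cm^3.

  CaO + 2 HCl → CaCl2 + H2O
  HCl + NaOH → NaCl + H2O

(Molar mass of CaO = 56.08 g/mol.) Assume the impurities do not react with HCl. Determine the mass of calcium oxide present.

0.4330 g

n(HCl) added = 0.09691 × 0.2662 = 0.02580 mol
n(NaOH) used in back-titration = 0.03557 × 0.2911 = 0.01035 mol
n(HCl) left over = 0.01035 mol (1:1 ratio)
n(HCl) consumed by analyte = 0.02580 − 0.01035 = 0.01544 mol
From the 1:2 ratio, n(CaO) = 1/2 × 0.01544 = 7.722 × 10^-3 mol
mass of CaO = 7.722 × 10^-3 × 56.08 = 0.4330 g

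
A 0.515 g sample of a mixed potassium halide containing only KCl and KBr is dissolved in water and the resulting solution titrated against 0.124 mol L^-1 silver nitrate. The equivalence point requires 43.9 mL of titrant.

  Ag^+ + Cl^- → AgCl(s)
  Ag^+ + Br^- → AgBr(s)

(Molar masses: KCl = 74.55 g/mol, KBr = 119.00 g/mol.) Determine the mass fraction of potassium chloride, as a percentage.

43.2 %

n(AgNO3) = 0.0439 × 0.124 = 5.44 × 10^-3 mol
Let x = n(KCl), y = n(KBr).
Titrant: 1x + 1y = 5.44 × 10^-3;  mass: 74.55x + 119.00y = 0.515
Solving, x = 2.99 × 10^-3 mol, y = 2.46 × 10^-3 mol
mass of KCl = 2.99 × 10^-3 × 74.55 = 0.223 g
% KCl = 0.223 / 0.515 × 100 = 43.2 %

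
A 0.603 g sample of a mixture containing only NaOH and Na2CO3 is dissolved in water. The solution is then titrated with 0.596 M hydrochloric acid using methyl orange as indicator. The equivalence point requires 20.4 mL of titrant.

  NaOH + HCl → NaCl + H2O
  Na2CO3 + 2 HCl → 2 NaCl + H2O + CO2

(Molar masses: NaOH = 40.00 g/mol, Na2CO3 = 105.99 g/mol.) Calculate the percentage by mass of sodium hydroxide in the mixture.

n(HCl) = 0.0204 × 0.596 = 0.0122 mol
Let x = n(NaOH), y = n(Na2CO3).
Titrant: 1x + 2y = 0.0122;  mass: 40.00x + 105.99y = 0.603
Solving, x = 3.18 × 10^-3 mol, y = 4.49 × 10^-3 mol
mass of NaOH = 3.18 × 10^-3 × 40.00 = 0.127 g
% NaOH = 0.127 / 0.603 × 100 = 21.1 %

21.1 %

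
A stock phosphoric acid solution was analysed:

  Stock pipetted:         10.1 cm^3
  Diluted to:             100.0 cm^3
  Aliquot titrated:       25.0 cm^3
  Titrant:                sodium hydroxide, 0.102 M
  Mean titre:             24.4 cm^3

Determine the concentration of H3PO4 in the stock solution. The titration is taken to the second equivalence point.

0.493 M

H3PO4 + 2 NaOH → Na2HPO4 + 2 H2O
n(NaOH) = 0.0244 × 0.102 = 2.49 × 10^-3 mol
From the 1:2 ratio, n(H3PO4) in the aliquot = 1/2 × 2.49 × 10^-3 = 1.24 × 10^-3 mol
[H3PO4]_dilute = 1.24 × 10^-3 / 0.0250 = 0.0498 mol/L
Dilution factor = 100.0 / 10.1 = 9.901
[H3PO4]_stock = 0.0498 × 9.901 = 0.493 mol/L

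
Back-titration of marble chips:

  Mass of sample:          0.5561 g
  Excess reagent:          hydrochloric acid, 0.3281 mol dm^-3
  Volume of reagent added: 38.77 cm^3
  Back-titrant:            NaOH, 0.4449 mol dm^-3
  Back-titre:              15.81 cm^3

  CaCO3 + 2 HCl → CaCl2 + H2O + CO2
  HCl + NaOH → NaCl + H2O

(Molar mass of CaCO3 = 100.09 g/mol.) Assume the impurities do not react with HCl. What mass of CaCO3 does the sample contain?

n(HCl) added = 0.03877 × 0.3281 = 0.01272 mol
n(NaOH) used in back-titration = 0.01581 × 0.4449 = 7.034 × 10^-3 mol
n(HCl) left over = 7.034 × 10^-3 mol (1:1 ratio)
n(HCl) consumed by analyte = 0.01272 − 7.034 × 10^-3 = 5.687 × 10^-3 mol
From the 1:2 ratio, n(CaCO3) = 1/2 × 5.687 × 10^-3 = 2.843 × 10^-3 mol
mass of CaCO3 = 2.843 × 10^-3 × 100.09 = 0.2846 g

0.2846 g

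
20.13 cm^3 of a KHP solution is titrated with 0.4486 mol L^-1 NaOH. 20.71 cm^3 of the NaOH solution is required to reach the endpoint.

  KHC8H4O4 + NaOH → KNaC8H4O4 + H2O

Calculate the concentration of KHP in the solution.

n(NaOH) = 0.02071 L × 0.4486 mol/L = 9.291 × 10^-3 mol
n(KHC8H4O4) = 9.291 × 10^-3 mol (1:1 mole ratio)
[KHC8H4O4] = 9.291 × 10^-3 mol / 0.02013 L = 0.4615 mol/L

0.4615 mol/L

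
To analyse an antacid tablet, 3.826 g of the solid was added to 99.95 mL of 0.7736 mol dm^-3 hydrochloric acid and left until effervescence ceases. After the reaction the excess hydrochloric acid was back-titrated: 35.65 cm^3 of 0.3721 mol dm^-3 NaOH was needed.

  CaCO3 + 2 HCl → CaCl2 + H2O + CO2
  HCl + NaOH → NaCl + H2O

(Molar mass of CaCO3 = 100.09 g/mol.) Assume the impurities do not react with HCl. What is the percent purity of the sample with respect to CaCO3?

83.79 %

n(HCl) added = 0.09995 × 0.7736 = 0.07732 mol
n(NaOH) used in back-titration = 0.03565 × 0.3721 = 0.01327 mol
n(HCl) left over = 0.01327 mol (1:1 ratio)
n(HCl) consumed by analyte = 0.07732 − 0.01327 = 0.06406 mol
From the 1:2 ratio, n(CaCO3) = 1/2 × 0.06406 = 0.03203 mol
mass of CaCO3 = 0.03203 × 100.09 = 3.206 g
% CaCO3 = 3.206 / 3.826 × 100 = 83.79 %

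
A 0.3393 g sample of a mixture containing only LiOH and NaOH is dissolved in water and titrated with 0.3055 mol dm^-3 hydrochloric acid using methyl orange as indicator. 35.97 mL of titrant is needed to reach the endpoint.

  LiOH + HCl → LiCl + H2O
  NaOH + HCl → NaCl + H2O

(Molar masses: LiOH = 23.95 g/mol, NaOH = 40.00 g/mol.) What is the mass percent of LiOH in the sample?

44.09 %

n(HCl) = 0.03597 × 0.3055 = 0.01099 mol
Let x = n(LiOH), y = n(NaOH).
Titrant: 1x + 1y = 0.01099;  mass: 23.95x + 40.00y = 0.3393
Solving, x = 6.246 × 10^-3 mol, y = 4.743 × 10^-3 mol
mass of LiOH = 6.246 × 10^-3 × 23.95 = 0.1496 g
% LiOH = 0.1496 / 0.3393 × 100 = 44.09 %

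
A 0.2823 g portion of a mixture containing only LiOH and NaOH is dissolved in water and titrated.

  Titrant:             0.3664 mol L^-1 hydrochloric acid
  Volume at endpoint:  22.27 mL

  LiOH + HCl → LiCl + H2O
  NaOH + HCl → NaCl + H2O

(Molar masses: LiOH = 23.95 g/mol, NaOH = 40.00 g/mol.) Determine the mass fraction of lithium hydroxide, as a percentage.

n(HCl) = 0.02227 × 0.3664 = 8.160 × 10^-3 mol
Let x = n(LiOH), y = n(NaOH).
Titrant: 1x + 1y = 8.160 × 10^-3;  mass: 23.95x + 40.00y = 0.2823
Solving, x = 2.747 × 10^-3 mol, y = 5.413 × 10^-3 mol
mass of LiOH = 2.747 × 10^-3 × 23.95 = 0.06579 g
% LiOH = 0.06579 / 0.2823 × 100 = 23.31 %

23.31 %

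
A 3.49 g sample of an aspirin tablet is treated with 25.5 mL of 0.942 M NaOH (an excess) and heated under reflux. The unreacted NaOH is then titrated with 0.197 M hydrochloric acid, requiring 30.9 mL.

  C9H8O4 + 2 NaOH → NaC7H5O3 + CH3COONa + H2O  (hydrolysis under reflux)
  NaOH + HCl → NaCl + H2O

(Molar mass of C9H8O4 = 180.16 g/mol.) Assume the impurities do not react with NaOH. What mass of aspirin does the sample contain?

n(NaOH) added = 0.0255 × 0.942 = 0.0240 mol
n(HCl) used in back-titration = 0.0309 × 0.197 = 6.09 × 10^-3 mol
n(NaOH) left over = 6.09 × 10^-3 mol (1:1 ratio)
n(NaOH) consumed by analyte = 0.0240 − 6.09 × 10^-3 = 0.0179 mol
From the 1:2 ratio, n(C9H8O4) = 1/2 × 0.0179 = 8.97 × 10^-3 mol
mass of C9H8O4 = 8.97 × 10^-3 × 180.16 = 1.62 g

1.62 g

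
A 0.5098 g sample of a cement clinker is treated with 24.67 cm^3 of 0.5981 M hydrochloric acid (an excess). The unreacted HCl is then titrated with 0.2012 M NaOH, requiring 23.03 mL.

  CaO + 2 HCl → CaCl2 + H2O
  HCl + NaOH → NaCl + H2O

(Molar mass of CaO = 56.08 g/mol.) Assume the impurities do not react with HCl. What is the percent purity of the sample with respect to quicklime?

n(HCl) added = 0.02467 × 0.5981 = 0.01476 mol
n(NaOH) used in back-titration = 0.02303 × 0.2012 = 4.634 × 10^-3 mol
n(HCl) left over = 4.634 × 10^-3 mol (1:1 ratio)
n(HCl) consumed by analyte = 0.01476 − 4.634 × 10^-3 = 0.01012 mol
From the 1:2 ratio, n(CaO) = 1/2 × 0.01012 = 5.061 × 10^-3 mol
mass of CaO = 5.061 × 10^-3 × 56.08 = 0.2838 g
% CaO = 0.2838 / 0.5098 × 100 = 55.67 %

55.67 %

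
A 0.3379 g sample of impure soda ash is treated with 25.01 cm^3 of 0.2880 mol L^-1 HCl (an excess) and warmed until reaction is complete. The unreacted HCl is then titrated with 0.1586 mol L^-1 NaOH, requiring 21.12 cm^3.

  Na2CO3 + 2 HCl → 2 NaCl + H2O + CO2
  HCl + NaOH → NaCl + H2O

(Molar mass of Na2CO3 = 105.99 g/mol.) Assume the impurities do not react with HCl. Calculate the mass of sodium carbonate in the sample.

n(HCl) added = 0.02501 × 0.2880 = 7.203 × 10^-3 mol
n(NaOH) used in back-titration = 0.02112 × 0.1586 = 3.350 × 10^-3 mol
n(HCl) left over = 3.350 × 10^-3 mol (1:1 ratio)
n(HCl) consumed by analyte = 7.203 × 10^-3 − 3.350 × 10^-3 = 3.853 × 10^-3 mol
From the 1:2 ratio, n(Na2CO3) = 1/2 × 3.853 × 10^-3 = 1.927 × 10^-3 mol
mass of Na2CO3 = 1.927 × 10^-3 × 105.99 = 0.2042 g

0.2042 g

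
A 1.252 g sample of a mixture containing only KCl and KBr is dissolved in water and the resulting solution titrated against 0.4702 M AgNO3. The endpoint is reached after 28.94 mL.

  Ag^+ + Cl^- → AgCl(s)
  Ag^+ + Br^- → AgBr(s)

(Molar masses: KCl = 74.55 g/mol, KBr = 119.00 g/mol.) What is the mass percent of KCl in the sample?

49.20 %

n(AgNO3) = 0.02894 × 0.4702 = 0.01361 mol
Let x = n(KCl), y = n(KBr).
Titrant: 1x + 1y = 0.01361;  mass: 74.55x + 119.00y = 1.252
Solving, x = 8.263 × 10^-3 mol, y = 5.344 × 10^-3 mol
mass of KCl = 8.263 × 10^-3 × 74.55 = 0.6160 g
% KCl = 0.6160 / 1.252 × 100 = 49.20 %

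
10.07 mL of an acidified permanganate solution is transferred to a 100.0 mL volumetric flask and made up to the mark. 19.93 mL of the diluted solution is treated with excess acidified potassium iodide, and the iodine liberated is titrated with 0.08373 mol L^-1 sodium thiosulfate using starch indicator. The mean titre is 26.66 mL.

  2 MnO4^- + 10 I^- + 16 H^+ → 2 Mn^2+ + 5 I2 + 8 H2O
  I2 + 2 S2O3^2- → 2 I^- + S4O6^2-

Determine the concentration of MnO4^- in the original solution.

0.2225 mol/L

n(S2O3^2-) = 0.02666 × 0.08373 = 2.232 × 10^-3 mol
n(I2) = n(S2O3^2-)/2 = 1.116 × 10^-3 mol
From the 2:5 ratio, n(MnO4^-) in the aliquot = 2/5 × 1.116 × 10^-3 = 4.464 × 10^-4 mol
[MnO4^-]_dilute = 4.464 × 10^-4 / 0.01993 = 0.02240 mol/L
[MnO4^-]_original = 0.02240 × 100.0/10.07 = 0.2225 mol/L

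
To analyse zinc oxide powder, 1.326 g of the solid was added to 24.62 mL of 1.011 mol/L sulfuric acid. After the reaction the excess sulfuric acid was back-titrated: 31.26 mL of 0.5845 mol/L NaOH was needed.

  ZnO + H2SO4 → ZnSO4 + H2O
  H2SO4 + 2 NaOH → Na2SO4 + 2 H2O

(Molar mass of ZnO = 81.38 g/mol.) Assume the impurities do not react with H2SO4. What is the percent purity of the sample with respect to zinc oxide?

96.69 %

n(H2SO4) added = 0.02462 × 1.011 = 0.02489 mol
n(NaOH) used in back-titration = 0.03126 × 0.5845 = 0.01827 mol
From the 1:2 ratio, n(H2SO4) left over = 1/2 × 0.01827 = 9.136 × 10^-3 mol
n(H2SO4) consumed by analyte = 0.02489 − 9.136 × 10^-3 = 0.01576 mol
n(ZnO) = 0.01576 mol (1:1 ratio)
mass of ZnO = 0.01576 × 81.38 = 1.282 g
% ZnO = 1.282 / 1.326 × 100 = 96.69 %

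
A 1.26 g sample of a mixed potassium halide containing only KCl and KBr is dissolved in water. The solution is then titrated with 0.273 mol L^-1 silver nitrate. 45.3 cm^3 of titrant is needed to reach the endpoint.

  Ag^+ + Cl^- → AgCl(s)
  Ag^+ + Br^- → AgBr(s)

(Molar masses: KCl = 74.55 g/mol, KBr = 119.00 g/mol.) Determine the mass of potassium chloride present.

0.355 g

n(AgNO3) = 0.0453 × 0.273 = 0.0124 mol
Let x = n(KCl), y = n(KBr).
Titrant: 1x + 1y = 0.0124;  mass: 74.55x + 119.00y = 1.26
Solving, x = 4.76 × 10^-3 mol, y = 7.61 × 10^-3 mol
mass of KCl = 4.76 × 10^-3 × 74.55 = 0.355 g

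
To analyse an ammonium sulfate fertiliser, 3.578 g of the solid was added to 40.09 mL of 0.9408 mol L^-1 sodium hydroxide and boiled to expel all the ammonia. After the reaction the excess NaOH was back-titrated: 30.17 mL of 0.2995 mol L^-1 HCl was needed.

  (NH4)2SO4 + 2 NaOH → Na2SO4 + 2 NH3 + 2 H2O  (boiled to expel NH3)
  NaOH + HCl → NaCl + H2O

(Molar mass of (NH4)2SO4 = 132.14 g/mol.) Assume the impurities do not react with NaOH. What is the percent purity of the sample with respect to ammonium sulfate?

n(NaOH) added = 0.04009 × 0.9408 = 0.03772 mol
n(HCl) used in back-titration = 0.03017 × 0.2995 = 9.036 × 10^-3 mol
n(NaOH) left over = 9.036 × 10^-3 mol (1:1 ratio)
n(NaOH) consumed by analyte = 0.03772 − 9.036 × 10^-3 = 0.02868 mol
From the 1:2 ratio, n((NH4)2SO4) = 1/2 × 0.02868 = 0.01434 mol
mass of (NH4)2SO4 = 0.01434 × 132.14 = 1.895 g
% (NH4)2SO4 = 1.895 / 3.578 × 100 = 52.96 %

52.96 %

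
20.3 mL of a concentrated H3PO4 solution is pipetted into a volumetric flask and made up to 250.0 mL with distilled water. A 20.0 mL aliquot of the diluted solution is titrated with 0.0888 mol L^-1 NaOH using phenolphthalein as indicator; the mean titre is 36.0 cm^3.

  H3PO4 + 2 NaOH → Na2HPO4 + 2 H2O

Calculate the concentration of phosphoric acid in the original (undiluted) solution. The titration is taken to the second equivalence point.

0.984 mol/L

n(NaOH) = 0.0360 × 0.0888 = 3.20 × 10^-3 mol
From the 1:2 ratio, n(H3PO4) in the aliquot = 1/2 × 3.20 × 10^-3 = 1.60 × 10^-3 mol
[H3PO4]_dilute = 1.60 × 10^-3 / 0.0200 = 0.0799 mol/L
Dilution factor = 250.0 / 20.3 = 12.32
[H3PO4]_stock = 0.0799 × 12.32 = 0.984 mol/L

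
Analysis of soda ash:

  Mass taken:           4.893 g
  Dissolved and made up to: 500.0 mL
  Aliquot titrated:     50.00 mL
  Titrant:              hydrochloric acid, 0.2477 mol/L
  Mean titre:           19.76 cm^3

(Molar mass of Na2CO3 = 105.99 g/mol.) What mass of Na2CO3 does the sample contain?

2.594 g

Na2CO3 + 2 HCl → 2 NaCl + H2O + CO2
n(HCl) per titration = 0.01976 × 0.2477 = 4.895 × 10^-3 mol
From the 1:2 ratio, n(Na2CO3) in each aliquot = 1/2 × 4.895 × 10^-3 = 2.447 × 10^-3 mol
n(Na2CO3) in the whole flask = 2.447 × 10^-3 × 500.0/50.00 = 0.02447 mol
mass of Na2CO3 = 0.02447 × 105.99 = 2.594 g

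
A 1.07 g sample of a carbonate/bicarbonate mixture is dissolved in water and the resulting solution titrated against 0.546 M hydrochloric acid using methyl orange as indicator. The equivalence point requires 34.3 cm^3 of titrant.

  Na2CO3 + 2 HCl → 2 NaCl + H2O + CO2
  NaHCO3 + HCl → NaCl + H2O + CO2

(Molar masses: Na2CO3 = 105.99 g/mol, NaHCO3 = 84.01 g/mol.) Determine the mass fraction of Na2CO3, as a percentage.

n(HCl) = 0.0343 × 0.546 = 0.0187 mol
Let x = n(Na2CO3), y = n(NaHCO3).
Titrant: 2x + 1y = 0.0187;  mass: 105.99x + 84.01y = 1.07
Solving, x = 8.11 × 10^-3 mol, y = 2.50 × 10^-3 mol
mass of Na2CO3 = 8.11 × 10^-3 × 105.99 = 0.860 g
% Na2CO3 = 0.860 / 1.07 × 100 = 80.4 %

80.4 %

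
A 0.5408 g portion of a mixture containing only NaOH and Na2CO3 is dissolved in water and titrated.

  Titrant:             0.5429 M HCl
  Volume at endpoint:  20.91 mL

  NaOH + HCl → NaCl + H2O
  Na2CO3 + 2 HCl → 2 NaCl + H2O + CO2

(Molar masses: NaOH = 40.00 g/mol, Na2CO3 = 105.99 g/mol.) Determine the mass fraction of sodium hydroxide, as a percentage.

n(HCl) = 0.02091 × 0.5429 = 0.01135 mol
Let x = n(NaOH), y = n(Na2CO3).
Titrant: 1x + 2y = 0.01135;  mass: 40.00x + 105.99y = 0.5408
Solving, x = 4.679 × 10^-3 mol, y = 3.337 × 10^-3 mol
mass of NaOH = 4.679 × 10^-3 × 40.00 = 0.1872 g
% NaOH = 0.1872 / 0.5408 × 100 = 34.61 %

34.61 %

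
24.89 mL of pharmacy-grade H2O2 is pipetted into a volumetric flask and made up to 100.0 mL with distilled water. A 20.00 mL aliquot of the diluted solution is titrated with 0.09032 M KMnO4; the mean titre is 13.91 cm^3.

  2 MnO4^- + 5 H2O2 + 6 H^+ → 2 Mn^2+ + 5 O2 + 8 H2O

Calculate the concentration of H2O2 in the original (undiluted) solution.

0.6310 M

n(KMnO4) = 0.01391 × 0.09032 = 1.256 × 10^-3 mol
From the 5:2 ratio, n(H2O2) in the aliquot = 5/2 × 1.256 × 10^-3 = 3.141 × 10^-3 mol
[H2O2]_dilute = 3.141 × 10^-3 / 0.02000 = 0.1570 mol/L
Dilution factor = 100.0 / 24.89 = 4.018
[H2O2]_stock = 0.1570 × 4.018 = 0.6310 mol/L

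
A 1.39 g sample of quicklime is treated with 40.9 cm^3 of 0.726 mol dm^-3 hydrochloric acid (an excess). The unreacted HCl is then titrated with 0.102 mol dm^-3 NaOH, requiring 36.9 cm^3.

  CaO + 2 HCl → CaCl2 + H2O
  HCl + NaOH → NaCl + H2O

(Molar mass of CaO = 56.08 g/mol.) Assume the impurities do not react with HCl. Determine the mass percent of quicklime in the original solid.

52.3 %

n(HCl) added = 0.0409 × 0.726 = 0.0297 mol
n(NaOH) used in back-titration = 0.0369 × 0.102 = 3.76 × 10^-3 mol
n(HCl) left over = 3.76 × 10^-3 mol (1:1 ratio)
n(HCl) consumed by analyte = 0.0297 − 3.76 × 10^-3 = 0.0259 mol
From the 1:2 ratio, n(CaO) = 1/2 × 0.0259 = 0.0130 mol
mass of CaO = 0.0130 × 56.08 = 0.727 g
% CaO = 0.727 / 1.39 × 100 = 52.3 %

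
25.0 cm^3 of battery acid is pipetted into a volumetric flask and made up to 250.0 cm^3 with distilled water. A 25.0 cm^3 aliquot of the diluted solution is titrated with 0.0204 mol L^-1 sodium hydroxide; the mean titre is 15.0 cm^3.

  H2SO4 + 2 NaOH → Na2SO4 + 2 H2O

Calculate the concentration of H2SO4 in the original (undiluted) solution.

n(NaOH) = 0.0150 × 0.0204 = 3.06 × 10^-4 mol
From the 1:2 ratio, n(H2SO4) in the aliquot = 1/2 × 3.06 × 10^-4 = 1.53 × 10^-4 mol
[H2SO4]_dilute = 1.53 × 10^-4 / 0.0250 = 0.00612 mol/L
Dilution factor = 250.0 / 25.0 = 10.00
[H2SO4]_stock = 0.00612 × 10.00 = 0.0612 mol/L

0.0612 mol/L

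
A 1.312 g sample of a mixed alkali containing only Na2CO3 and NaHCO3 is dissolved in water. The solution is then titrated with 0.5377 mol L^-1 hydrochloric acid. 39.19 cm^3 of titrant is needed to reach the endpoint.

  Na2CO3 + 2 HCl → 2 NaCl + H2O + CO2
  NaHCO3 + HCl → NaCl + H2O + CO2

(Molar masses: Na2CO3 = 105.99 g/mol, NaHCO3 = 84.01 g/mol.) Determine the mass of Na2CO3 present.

0.7831 g

n(HCl) = 0.03919 × 0.5377 = 0.02107 mol
Let x = n(Na2CO3), y = n(NaHCO3).
Titrant: 2x + 1y = 0.02107;  mass: 105.99x + 84.01y = 1.312
Solving, x = 7.388 × 10^-3 mol, y = 6.296 × 10^-3 mol
mass of Na2CO3 = 7.388 × 10^-3 × 105.99 = 0.7831 g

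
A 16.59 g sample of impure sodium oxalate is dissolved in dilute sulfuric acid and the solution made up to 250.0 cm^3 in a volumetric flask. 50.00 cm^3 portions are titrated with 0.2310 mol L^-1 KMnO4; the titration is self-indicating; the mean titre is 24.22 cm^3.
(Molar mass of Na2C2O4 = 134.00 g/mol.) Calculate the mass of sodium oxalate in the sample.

2 MnO4^- + 5 C2O4^2- + 16 H^+ → 2 Mn^2+ + 10 CO2 + 8 H2O
n(KMnO4) per titration = 0.02422 × 0.2310 = 5.595 × 10^-3 mol
From the 5:2 ratio, n(Na2C2O4) in each aliquot = 5/2 × 5.595 × 10^-3 = 0.01399 mol
n(Na2C2O4) in the whole flask = 0.01399 × 250.0/50.00 = 0.06994 mol
mass of Na2C2O4 = 0.06994 × 134.00 = 9.371 g

9.371 g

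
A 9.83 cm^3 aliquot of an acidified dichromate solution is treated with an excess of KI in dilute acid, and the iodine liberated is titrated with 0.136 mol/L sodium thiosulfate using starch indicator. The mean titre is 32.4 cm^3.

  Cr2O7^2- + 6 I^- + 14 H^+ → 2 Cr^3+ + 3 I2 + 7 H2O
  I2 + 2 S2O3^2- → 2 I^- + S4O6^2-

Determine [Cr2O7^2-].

0.0747 mol/L

n(S2O3^2-) = 0.0324 × 0.136 = 4.41 × 10^-3 mol
n(I2) = n(S2O3^2-)/2 = 2.20 × 10^-3 mol
From the 1:3 ratio, n(Cr2O7^2-) in the aliquot = 1/3 × 2.20 × 10^-3 = 7.34 × 10^-4 mol
[Cr2O7^2-] = 7.34 × 10^-4 / 0.00983 = 0.0747 mol/L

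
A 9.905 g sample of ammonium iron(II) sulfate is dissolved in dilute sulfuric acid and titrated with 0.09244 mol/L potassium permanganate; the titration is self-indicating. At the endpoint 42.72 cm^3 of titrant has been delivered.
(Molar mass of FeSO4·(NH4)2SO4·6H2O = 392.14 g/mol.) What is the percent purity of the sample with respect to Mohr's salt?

MnO4^- + 5 Fe^2+ + 8 H^+ → Mn^2+ + 5 Fe^3+ + 4 H2O
n(KMnO4) = 0.04272 L × 0.09244 mol/L = 3.949 × 10^-3 mol
From the 5:1 ratio, n(FeSO4·(NH4)2SO4·6H2O) = 5/1 × 3.949 × 10^-3 = 0.01975 mol
mass of FeSO4·(NH4)2SO4·6H2O = 0.01975 × 392.14 g/mol = 7.743 g
% FeSO4·(NH4)2SO4·6H2O = 7.743 / 9.905 × 100 = 78.17 %

78.17 %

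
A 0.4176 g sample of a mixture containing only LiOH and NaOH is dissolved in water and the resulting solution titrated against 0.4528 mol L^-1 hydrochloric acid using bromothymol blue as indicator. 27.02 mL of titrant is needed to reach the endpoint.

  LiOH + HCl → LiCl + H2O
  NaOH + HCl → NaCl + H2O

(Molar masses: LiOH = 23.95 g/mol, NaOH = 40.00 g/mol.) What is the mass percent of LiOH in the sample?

n(HCl) = 0.02702 × 0.4528 = 0.01223 mol
Let x = n(LiOH), y = n(NaOH).
Titrant: 1x + 1y = 0.01223;  mass: 23.95x + 40.00y = 0.4176
Solving, x = 4.473 × 10^-3 mol, y = 7.762 × 10^-3 mol
mass of LiOH = 4.473 × 10^-3 × 23.95 = 0.1071 g
% LiOH = 0.1071 / 0.4176 × 100 = 25.65 %

25.65 %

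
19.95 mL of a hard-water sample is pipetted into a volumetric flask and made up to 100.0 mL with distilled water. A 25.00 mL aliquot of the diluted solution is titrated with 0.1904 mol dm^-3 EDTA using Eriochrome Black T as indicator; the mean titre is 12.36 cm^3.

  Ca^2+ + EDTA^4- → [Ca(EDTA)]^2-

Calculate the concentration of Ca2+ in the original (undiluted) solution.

0.4718 mol/L

n(EDTA) = 0.01236 × 0.1904 = 2.353 × 10^-3 mol
n(Ca2+) in the aliquot = 2.353 × 10^-3 mol (1:1 ratio)
[Ca2+]_dilute = 2.353 × 10^-3 / 0.02500 = 0.09413 mol/L
Dilution factor = 100.0 / 19.95 = 5.013
[Ca2+]_stock = 0.09413 × 5.013 = 0.4718 mol/L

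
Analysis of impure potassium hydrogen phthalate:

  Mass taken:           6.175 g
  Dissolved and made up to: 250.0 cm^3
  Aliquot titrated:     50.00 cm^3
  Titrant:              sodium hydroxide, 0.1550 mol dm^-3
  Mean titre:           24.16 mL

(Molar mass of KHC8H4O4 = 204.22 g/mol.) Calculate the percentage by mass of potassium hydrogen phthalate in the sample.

KHC8H4O4 + NaOH → KNaC8H4O4 + H2O
n(NaOH) per titration = 0.02416 × 0.1550 = 3.745 × 10^-3 mol
n(KHC8H4O4) in each aliquot = 3.745 × 10^-3 mol (1:1 ratio)
n(KHC8H4O4) in the whole flask = 3.745 × 10^-3 × 250.0/50.00 = 0.01872 mol
mass of KHC8H4O4 = 0.01872 × 204.22 = 3.824 g
% KHC8H4O4 = 3.824 / 6.175 × 100 = 61.92 %

61.92 %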